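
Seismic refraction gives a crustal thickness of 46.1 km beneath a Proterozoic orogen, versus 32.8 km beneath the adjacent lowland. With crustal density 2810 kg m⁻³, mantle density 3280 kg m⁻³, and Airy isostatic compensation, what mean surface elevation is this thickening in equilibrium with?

1.91 km

Excess crust Δ = 46.1 km − 32.8 km = 13.3 km, split between elevation h and root r with h + r = Δ.
Airy balance ρ_c h = (ρ_m − ρ_c) r gives r = h ρ_c/(ρ_m − ρ_c), so h (1 + ρ_c/(ρ_m − ρ_c)) = Δ, i.e. h = Δ (ρ_m − ρ_c)/ρ_m.
h = 13.3 km × 470/3280 = 1.91 km.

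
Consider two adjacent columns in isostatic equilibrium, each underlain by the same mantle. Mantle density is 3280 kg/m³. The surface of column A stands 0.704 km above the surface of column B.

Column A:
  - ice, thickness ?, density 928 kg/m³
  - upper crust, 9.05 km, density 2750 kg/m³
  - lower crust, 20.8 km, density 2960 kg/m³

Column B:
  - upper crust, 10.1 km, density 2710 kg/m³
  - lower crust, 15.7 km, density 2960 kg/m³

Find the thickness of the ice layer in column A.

Take the compensation level at the base of the deeper column (depth z_c below the surface of column A) and equate Σ ρ_i t_i down to z_c; mantle fills any gap and the z_c terms cancel.
Column A: x×928 + 9.05×2750 + 20.8×2960 + (z_c − 29.85 − x)×3280
Column B: 0.704×0 + 10.1×2710 + 15.7×2960 + (z_c − 0.704 − 25.8)×3280
The z_c×3280 term appears on both sides and cancels. Collect the known terms of each column as K = Σ(ρt)_known − 3280 × (depth of known layers): K_A = 86455.5 − 3280×29.85 = −11452.5; K_B = 73843 − 3280×(0.704 + 25.8) = −13090.12.
Balance: K_A − x×(3280 − 928) = K_B, so x = (K_A − K_B)/(3280 − 928) = 1637.62/2352 = 0.696 km.

0.696 km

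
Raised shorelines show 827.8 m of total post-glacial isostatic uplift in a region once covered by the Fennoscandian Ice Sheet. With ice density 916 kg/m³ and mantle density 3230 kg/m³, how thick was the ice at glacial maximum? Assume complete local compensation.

2920 m

u = t ρ_ice/ρ_m → t = u ρ_m/ρ_ice = 827.8 m × 3230/916 = 2920 m.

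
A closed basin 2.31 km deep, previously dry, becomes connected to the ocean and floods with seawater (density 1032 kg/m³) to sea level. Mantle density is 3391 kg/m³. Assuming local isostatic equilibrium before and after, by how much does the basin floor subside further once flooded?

After flooding the water column is d + s deep. Its weight must equal the weight of mantle displaced by the extra subsidence s: (d + s) ρ_w = s ρ_m.
s = d ρ_w / (ρ_m − ρ_w) = 2.31 km × 1032/(3391 − 1032) = 1.01 km.

1.01 km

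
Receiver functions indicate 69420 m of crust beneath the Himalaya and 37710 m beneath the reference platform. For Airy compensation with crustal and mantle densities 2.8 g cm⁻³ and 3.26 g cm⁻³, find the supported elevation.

Excess crust Δ = 69420 m − 37710 m = 31710 m, split between elevation h and root r with h + r = Δ.
Airy balance ρ_c h = (ρ_m − ρ_c) r gives r = h ρ_c/(ρ_m − ρ_c), so h (1 + ρ_c/(ρ_m − ρ_c)) = Δ, i.e. h = Δ (ρ_m − ρ_c)/ρ_m.
h = 31710 m × 0.46/3.26 = 4470 m.

4470 m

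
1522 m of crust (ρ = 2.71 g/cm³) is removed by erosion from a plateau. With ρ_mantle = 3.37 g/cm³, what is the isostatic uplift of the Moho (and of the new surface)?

Unloading: uplift u = e ρ_c/ρ_m = 1522 m × 2.71/3.37 = 1220 m.

1220 m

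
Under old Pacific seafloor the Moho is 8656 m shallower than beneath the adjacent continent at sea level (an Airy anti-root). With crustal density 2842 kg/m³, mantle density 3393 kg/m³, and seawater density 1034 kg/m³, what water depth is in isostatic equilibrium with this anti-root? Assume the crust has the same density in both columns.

2640 m

Replacing a thickness d of crust by seawater at the top must be balanced by replacing crust with mantle at the base: d (ρ_c − ρ_w) = a (ρ_m − ρ_c).
d = a (ρ_m − ρ_c)/(ρ_c − ρ_w) = 8656 m × 551/1808 = 2640 m.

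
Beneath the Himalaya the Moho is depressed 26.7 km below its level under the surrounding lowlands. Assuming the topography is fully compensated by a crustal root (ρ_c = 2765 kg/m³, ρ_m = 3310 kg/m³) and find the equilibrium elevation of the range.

5.26 km

Isostatic balance requires: ρ_c h = (ρ_m − ρ_c) r.
h = r (ρ_m − ρ_c) / ρ_c = 26.7 km × (3310 − 2765) / 2765 = 5.26 km.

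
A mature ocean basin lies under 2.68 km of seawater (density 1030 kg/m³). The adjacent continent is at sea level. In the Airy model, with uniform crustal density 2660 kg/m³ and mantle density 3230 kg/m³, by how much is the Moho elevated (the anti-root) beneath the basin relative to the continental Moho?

7.66 km

Equating mass per unit area of the two columns: replacing crust with seawater at the top is compensated by replacing crust with mantle at the base: d (ρ_c − ρ_w) = a (ρ_m − ρ_c).
a = d (ρ_c − ρ_w)/(ρ_m − ρ_c) = 2.68 km × 1630/570 = 7.66 km.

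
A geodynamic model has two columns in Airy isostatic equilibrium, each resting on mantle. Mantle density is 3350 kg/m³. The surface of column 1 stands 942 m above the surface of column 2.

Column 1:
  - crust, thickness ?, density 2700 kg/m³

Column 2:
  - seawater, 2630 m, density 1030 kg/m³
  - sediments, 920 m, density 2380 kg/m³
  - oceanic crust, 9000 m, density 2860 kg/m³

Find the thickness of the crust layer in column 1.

Take the compensation level at the base of the deeper column (depth z_c below the surface of column 1) and equate Σ ρ_i t_i down to z_c; mantle fills any gap and the z_c terms cancel.
Column 1: x×2700 + (z_c − 0 − x)×3350
Column 2: 942×0 + 2630×1030 + 920×2380 + 9000×2860 + (z_c − 942 − 12550)×3350
The z_c×3350 term appears on both sides and cancels. Collect the known terms of each column as K = Σ(ρt)_known − 3350 × (depth of known layers): K_1 = 0 − 3350×0 = 0; K_2 = 30638500 − 3350×(942 + 12550) = −14559700.
Balance: K_1 − x×(3350 − 2700) = K_2, so x = (K_1 − K_2)/(3350 − 2700) = 14559700/650 = 22400 m.

22400 m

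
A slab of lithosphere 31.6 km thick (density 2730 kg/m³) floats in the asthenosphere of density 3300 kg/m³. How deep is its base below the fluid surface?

Draft d = t ρ_obj/ρ_fluid = 31.6 km × 2730/3300 = 26.1 km.

26.1 km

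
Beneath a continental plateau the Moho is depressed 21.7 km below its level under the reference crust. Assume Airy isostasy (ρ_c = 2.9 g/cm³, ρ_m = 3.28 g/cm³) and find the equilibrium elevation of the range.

2.84 km

Balancing pressure at the compensation depth: ρ_c h = (ρ_m − ρ_c) r.
h = r (ρ_m − ρ_c) / ρ_c = 21.7 km × (3.28 − 2.9) / 2.9 = 2.84 km.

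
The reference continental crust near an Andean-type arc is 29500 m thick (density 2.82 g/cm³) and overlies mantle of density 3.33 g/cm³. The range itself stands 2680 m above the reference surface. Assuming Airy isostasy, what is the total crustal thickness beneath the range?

Root depth r = h ρ_c / (ρ_m − ρ_c) = 2680 m × 2.82 / 0.51 = 14820 m.
Total thickness = T + h + r = 29500 m + 2680 m + 14820 m = 47000 m.

47000 m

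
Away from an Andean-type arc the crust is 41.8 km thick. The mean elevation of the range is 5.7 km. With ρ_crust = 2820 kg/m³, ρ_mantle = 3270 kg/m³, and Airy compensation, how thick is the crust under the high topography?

Root depth r = h ρ_c / (ρ_m − ρ_c) = 5.7 km × 2820 / 450 = 35.72 km.
Total thickness = T + h + r = 41.8 km + 5.7 km + 35.72 km = 83.2 km.

83.2 km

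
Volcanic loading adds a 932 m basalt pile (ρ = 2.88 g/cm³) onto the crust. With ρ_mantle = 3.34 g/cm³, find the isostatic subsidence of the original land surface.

804 m

Subaerial loading: s = t ρ_load / ρ_m.
s = 932 m × 2.88/3.34 = 804 m.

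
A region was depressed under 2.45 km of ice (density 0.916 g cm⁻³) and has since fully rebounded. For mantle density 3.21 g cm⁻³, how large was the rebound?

Removing the load lets mantle flow back in; uplift u satisfies ρ_ice t = ρ_m u.
u = t ρ_ice/ρ_m = 2.45 km × 0.916/3.21 = 0.699 km.

0.699 km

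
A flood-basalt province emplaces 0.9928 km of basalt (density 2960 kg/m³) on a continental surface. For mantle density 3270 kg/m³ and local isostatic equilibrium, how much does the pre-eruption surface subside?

Subaerial loading: s = t ρ_load / ρ_m.
s = 0.9928 km × 2960/3270 = 0.899 km.

0.899 km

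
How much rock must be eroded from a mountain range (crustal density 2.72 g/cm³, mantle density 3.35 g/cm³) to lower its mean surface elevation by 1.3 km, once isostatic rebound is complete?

Net drop Δ = e − u = e − e ρ_c/ρ_m = e (ρ_m − ρ_c)/ρ_m.
e = Δ ρ_m/(ρ_m − ρ_c) = 1.3 km × 3.35/0.63 = 6.91 km.

6.91 km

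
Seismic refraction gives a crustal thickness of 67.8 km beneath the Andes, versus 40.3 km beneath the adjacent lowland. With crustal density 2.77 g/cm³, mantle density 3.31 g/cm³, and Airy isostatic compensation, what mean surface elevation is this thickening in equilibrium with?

4.49 km

Excess crust Δ = 67.8 km − 40.3 km = 27.5 km, split between elevation h and root r with h + r = Δ.
Airy balance ρ_c h = (ρ_m − ρ_c) r gives r = h ρ_c/(ρ_m − ρ_c), so h (1 + ρ_c/(ρ_m − ρ_c)) = Δ, i.e. h = Δ (ρ_m − ρ_c)/ρ_m.
h = 27.5 km × 0.54/3.31 = 4.49 km.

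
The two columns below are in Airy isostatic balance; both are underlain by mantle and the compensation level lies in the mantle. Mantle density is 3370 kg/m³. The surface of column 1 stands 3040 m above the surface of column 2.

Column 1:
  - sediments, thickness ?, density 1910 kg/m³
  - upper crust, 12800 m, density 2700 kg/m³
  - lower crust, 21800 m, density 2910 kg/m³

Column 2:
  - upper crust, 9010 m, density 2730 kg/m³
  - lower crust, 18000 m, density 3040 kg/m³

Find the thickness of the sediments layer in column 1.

2290 m

Take the compensation level at the base of the deeper column (depth z_c below the surface of column 1) and equate Σ ρ_i t_i down to z_c; mantle fills any gap and the z_c terms cancel.
Column 1: x×1910 + 12800×2700 + 21800×2910 + (z_c − 34600 − x)×3370
Column 2: 3040×0 + 9010×2730 + 18000×3040 + (z_c − 3040 − 27010)×3370
The z_c×3370 term appears on both sides and cancels. Collect the known terms of each column as K = Σ(ρt)_known − 3370 × (depth of known layers): K_1 = 97998000 − 3370×34600 = −18604000; K_2 = 79317300 − 3370×(3040 + 27010) = −21951200.
Balance: K_1 − x×(3370 − 1910) = K_2, so x = (K_1 − K_2)/(3370 − 1910) = 3347200/1460 = 2290 m.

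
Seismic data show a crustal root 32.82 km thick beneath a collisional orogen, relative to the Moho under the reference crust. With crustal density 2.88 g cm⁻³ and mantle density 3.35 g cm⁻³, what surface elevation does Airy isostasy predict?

By Archimedes' principle applied to the lithosphere: ρ_c h = (ρ_m − ρ_c) r.
h = r (ρ_m − ρ_c) / ρ_c = 32.82 km × (3.35 − 2.88) / 2.88 = 5.36 km.

5.36 km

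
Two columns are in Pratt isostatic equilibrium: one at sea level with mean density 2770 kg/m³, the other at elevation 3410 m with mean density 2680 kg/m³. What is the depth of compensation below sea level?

ρ_ref D = ρ (D + h) → D (ρ_ref − ρ) = ρ h.
D = ρ h/(ρ_ref − ρ) = 2680 × 3410 m/(2770 − 2680) = 102000 m.

102000 m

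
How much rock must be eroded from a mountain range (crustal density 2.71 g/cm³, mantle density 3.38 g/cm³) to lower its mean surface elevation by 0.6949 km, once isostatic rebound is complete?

3.51 km

Net drop Δ = e − u = e − e ρ_c/ρ_m = e (ρ_m − ρ_c)/ρ_m.
e = Δ ρ_m/(ρ_m − ρ_c) = 0.6949 km × 3.38/0.67 = 3.51 km.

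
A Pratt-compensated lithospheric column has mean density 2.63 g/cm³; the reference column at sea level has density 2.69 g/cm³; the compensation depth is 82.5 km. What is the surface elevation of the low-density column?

1.88 km

ρ_ref D = ρ (D + h) → h = D (ρ_ref − ρ)/ρ.
h = 82.5 km × (2.69 − 2.63)/2.63 = 1.88 km.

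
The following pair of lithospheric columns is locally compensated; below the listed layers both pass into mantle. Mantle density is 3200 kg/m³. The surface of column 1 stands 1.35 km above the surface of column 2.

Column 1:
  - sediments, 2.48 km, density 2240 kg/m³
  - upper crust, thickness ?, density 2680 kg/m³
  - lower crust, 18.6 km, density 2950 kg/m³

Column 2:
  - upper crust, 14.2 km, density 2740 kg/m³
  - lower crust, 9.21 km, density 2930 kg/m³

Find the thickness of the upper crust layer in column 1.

Take the compensation level at the base of the deeper column (depth z_c below the surface of column 1) and equate Σ ρ_i t_i down to z_c; mantle fills any gap and the z_c terms cancel.
Column 1: 2.48×2240 + x×2680 + 18.6×2950 + (z_c − 21.08 − x)×3200
Column 2: 1.35×0 + 14.2×2740 + 9.21×2930 + (z_c − 1.35 − 23.41)×3200
The z_c×3200 term appears on both sides and cancels. Collect the known terms of each column as K = Σ(ρt)_known − 3200 × (depth of known layers): K_1 = 60425.2 − 3200×21.08 = −7030.8; K_2 = 65893.3 − 3200×(1.35 + 23.41) = −13338.7.
Balance: K_1 − x×(3200 − 2680) = K_2, so x = (K_1 − K_2)/(3200 − 2680) = 6307.9/520 = 12.1 km.

12.1 km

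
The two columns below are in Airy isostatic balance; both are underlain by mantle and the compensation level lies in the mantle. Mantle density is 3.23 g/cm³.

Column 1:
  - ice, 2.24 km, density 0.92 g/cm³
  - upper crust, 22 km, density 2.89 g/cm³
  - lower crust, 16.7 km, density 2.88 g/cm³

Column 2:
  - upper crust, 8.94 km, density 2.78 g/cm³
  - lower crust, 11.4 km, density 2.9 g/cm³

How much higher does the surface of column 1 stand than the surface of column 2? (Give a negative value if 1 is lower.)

For any compensation level in the mantle, the mantle terms cancel and isostasy reduces to e = (Σt_1 − Σt_2) − (Σ(ρt)_1 − Σ(ρt)_2) / ρ_m.
Σt_1 = 40.94 km; Σt_2 = 20.34 km; Σ(ρt)_1 = 113.7368; Σ(ρt)_2 = 57.9132 (in km·g/cm³).
e = (40.94 − 20.34) − (113.7368 − 57.9132) / 3.23 = 3.32 km.

3.32 km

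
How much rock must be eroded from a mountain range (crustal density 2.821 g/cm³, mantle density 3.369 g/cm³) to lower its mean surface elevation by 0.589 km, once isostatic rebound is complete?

3.62 km

Net drop Δ = e − u = e − e ρ_c/ρ_m = e (ρ_m − ρ_c)/ρ_m.
e = Δ ρ_m/(ρ_m − ρ_c) = 0.589 km × 3.369/0.548 = 3.62 km.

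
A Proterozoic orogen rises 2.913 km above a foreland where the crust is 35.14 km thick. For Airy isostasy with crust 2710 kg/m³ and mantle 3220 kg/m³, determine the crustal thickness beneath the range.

53.5 km

Root depth r = h ρ_c / (ρ_m − ρ_c) = 2.913 km × 2710 / 510 = 15.48 km.
Total thickness = T + h + r = 35.14 km + 2.913 km + 15.48 km = 53.5 km.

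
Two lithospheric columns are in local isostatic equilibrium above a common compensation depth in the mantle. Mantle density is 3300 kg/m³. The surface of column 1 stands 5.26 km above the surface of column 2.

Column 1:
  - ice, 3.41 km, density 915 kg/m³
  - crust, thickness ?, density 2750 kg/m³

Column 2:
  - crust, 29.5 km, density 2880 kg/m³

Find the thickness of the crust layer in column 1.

39.3 km

Take the compensation level at the base of the deeper column (depth z_c below the surface of column 1) and equate Σ ρ_i t_i down to z_c; mantle fills any gap and the z_c terms cancel.
Column 1: 3.41×915 + x×2750 + (z_c − 3.41 − x)×3300
Column 2: 5.26×0 + 29.5×2880 + (z_c − 5.26 − 29.5)×3300
The z_c×3300 term appears on both sides and cancels. Collect the known terms of each column as K = Σ(ρt)_known − 3300 × (depth of known layers): K_1 = 3120.15 − 3300×3.41 = −8132.85; K_2 = 84960 − 3300×(5.26 + 29.5) = −29748.
Balance: K_1 − x×(3300 − 2750) = K_2, so x = (K_1 − K_2)/(3300 − 2750) = 21615.2/550 = 39.3 km.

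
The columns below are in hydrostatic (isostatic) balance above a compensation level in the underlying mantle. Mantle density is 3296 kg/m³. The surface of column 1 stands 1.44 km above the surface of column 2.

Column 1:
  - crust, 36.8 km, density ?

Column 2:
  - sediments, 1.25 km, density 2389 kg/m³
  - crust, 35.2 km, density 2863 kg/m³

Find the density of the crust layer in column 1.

Take the compensation level at the base of the deeper column (depth z_c below the surface of column 1) and equate Σ ρ_i t_i down to z_c; mantle fills any gap and the z_c terms cancel.
Column 1: 36.8×ρ + (z_c − 36.8)×3296
Column 2: 1.44×0 + 1.25×2389 + 35.2×2863 + (z_c − 1.44 − 36.45)×3296
The z_c×3296 term appears on both sides and cancels. Collect the known terms of each column as K = Σ(ρt)_known − 3296 × (depth of known layers): K_1 = 0 − 3296×36.8 = −121292.8; K_2 = 103763.85 − 3296×(1.44 + 36.45) = −21121.59.
Balance: K_1 + 36.8×ρ = K_2, so ρ = (K_2 − K_1)/36.8 = 100171/36.8 = 2720 kg/m³.

2720 kg/m³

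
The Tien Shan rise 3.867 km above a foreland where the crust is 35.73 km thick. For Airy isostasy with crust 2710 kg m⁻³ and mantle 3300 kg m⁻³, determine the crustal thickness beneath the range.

57.4 km

Root depth r = h ρ_c / (ρ_m − ρ_c) = 3.867 km × 2710 / 590 = 17.76 km.
Total thickness = T + h + r = 35.73 km + 3.867 km + 17.76 km = 57.4 km.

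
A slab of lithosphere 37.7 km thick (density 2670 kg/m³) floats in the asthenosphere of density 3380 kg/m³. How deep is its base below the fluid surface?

29.8 km

Draft d = t ρ_obj/ρ_fluid = 37.7 km × 2670/3380 = 29.8 km.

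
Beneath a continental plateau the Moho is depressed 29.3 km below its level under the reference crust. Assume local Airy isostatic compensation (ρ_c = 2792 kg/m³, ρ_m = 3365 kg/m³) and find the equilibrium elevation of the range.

Equating mass per unit area of the two columns: ρ_c h = (ρ_m − ρ_c) r.
h = r (ρ_m − ρ_c) / ρ_c = 29.3 km × (3365 − 2792) / 2792 = 6.01 km.

6.01 km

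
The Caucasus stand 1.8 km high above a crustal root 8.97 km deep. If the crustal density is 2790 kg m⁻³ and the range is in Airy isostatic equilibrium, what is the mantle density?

3350 kg m⁻³

Airy balance: ρ_c h = (ρ_m − ρ_c) r → ρ_m = ρ_c (1 + h/r).
ρ_m = 2790 × (1 + 1.8 km/8.97 km) = 3350 kg m⁻³.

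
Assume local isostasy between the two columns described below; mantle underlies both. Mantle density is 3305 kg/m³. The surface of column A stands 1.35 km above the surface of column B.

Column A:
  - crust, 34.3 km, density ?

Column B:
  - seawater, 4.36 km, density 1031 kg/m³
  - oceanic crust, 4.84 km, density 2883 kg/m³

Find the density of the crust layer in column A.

Take the compensation level at the base of the deeper column (depth z_c below the surface of column A) and equate Σ ρ_i t_i down to z_c; mantle fills any gap and the z_c terms cancel.
Column A: 34.3×ρ + (z_c − 34.3)×3305
Column B: 1.35×0 + 4.36×1031 + 4.84×2883 + (z_c − 1.35 − 9.2)×3305
The z_c×3305 term appears on both sides and cancels. Collect the known terms of each column as K = Σ(ρt)_known − 3305 × (depth of known layers): K_A = 0 − 3305×34.3 = −113361.5; K_B = 18448.88 − 3305×(1.35 + 9.2) = −16418.87.
Balance: K_A + 34.3×ρ = K_B, so ρ = (K_B − K_A)/34.3 = 96942.6/34.3 = 2830 kg/m³.

2830 kg/m³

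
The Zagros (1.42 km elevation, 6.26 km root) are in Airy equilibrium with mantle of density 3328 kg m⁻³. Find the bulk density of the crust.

2710 kg m⁻³

ρ_c h = (ρ_m − ρ_c) r → ρ_c (h + r) = ρ_m r → ρ_c = ρ_m r / (h + r).
ρ_c = 3328 × 6.26 km / (1.42 km + 6.26 km) = 2710 kg m⁻³.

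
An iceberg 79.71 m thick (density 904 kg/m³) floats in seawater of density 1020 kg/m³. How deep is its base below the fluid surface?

Draft d = t ρ_obj/ρ_fluid = 79.71 m × 904/1020 = 70.6 m.

70.6 m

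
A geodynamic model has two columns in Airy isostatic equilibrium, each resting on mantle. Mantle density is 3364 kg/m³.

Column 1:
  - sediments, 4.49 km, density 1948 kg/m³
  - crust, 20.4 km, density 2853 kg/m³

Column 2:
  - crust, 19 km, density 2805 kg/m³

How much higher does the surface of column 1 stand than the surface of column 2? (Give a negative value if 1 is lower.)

For any compensation level in the mantle, the mantle terms cancel and isostasy reduces to e = (Σt_1 − Σt_2) − (Σ(ρt)_1 − Σ(ρt)_2) / ρ_m.
Σt_1 = 24.89 km; Σt_2 = 19 km; Σ(ρt)_1 = 66947.72; Σ(ρt)_2 = 53295 (in km·kg/m³).
e = (24.89 − 19) − (66947.72 − 53295) / 3364 = 1.83 km.

1.83 km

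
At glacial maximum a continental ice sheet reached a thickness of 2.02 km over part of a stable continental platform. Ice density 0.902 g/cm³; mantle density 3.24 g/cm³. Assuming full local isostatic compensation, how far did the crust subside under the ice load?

0.562 km

By Archimedes' principle applied to the lithosphere: the ice load ρ_ice t is balanced by mantle displaced below, ρ_m s.
s = t ρ_ice / ρ_m = 2.02 km × 0.902/3.24 = 0.562 km.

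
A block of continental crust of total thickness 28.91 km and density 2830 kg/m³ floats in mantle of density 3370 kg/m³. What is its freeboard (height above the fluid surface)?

Floating equilibrium: submerged depth d = t ρ_obj/ρ_fluid = 28.91 km × 2830/3370 = 24.28 km.
Freeboard = t − d = 28.91 km − 24.28 km = 4.63 km.

4.63 km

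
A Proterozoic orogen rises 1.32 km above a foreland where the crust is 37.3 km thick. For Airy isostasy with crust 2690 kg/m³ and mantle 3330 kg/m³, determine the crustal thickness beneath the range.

44.2 km

Root depth r = h ρ_c / (ρ_m − ρ_c) = 1.32 km × 2690 / 640 = 5.548 km.
Total thickness = T + h + r = 37.3 km + 1.32 km + 5.548 km = 44.2 km.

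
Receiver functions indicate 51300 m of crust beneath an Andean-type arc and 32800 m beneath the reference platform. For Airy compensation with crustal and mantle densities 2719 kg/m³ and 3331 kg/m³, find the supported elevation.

3400 m

Excess crust Δ = 51300 m − 32800 m = 18500 m, split between elevation h and root r with h + r = Δ.
Airy balance ρ_c h = (ρ_m − ρ_c) r gives r = h ρ_c/(ρ_m − ρ_c), so h (1 + ρ_c/(ρ_m − ρ_c)) = Δ, i.e. h = Δ (ρ_m − ρ_c)/ρ_m.
h = 18500 m × 612/3331 = 3400 m.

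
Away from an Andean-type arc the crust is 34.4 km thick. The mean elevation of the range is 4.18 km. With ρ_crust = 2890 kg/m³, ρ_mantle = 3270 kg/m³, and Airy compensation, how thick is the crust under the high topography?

Root depth r = h ρ_c / (ρ_m − ρ_c) = 4.18 km × 2890 / 380 = 31.79 km.
Total thickness = T + h + r = 34.4 km + 4.18 km + 31.79 km = 70.4 km.

70.4 km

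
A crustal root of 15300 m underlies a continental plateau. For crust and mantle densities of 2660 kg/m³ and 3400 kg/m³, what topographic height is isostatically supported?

Balancing pressure at the compensation depth: ρ_c h = (ρ_m − ρ_c) r.
h = r (ρ_m − ρ_c) / ρ_c = 15300 m × (3400 − 2660) / 2660 = 4260 m.

4260 m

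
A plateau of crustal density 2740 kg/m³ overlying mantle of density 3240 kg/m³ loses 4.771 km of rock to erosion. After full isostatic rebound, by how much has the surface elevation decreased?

Rebound u = e ρ_c/ρ_m = 4.771 km × 2740/3240 = 4.035 km.
Net surface drop = e − u = 4.771 km − 4.035 km = e (ρ_m − ρ_c)/ρ_m = 0.736 km.

0.736 km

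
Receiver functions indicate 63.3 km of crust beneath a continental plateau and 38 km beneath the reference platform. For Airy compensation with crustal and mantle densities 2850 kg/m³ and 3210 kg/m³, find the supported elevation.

Excess crust Δ = 63.3 km − 38 km = 25.3 km, split between elevation h and root r with h + r = Δ.
Airy balance ρ_c h = (ρ_m − ρ_c) r gives r = h ρ_c/(ρ_m − ρ_c), so h (1 + ρ_c/(ρ_m − ρ_c)) = Δ, i.e. h = Δ (ρ_m − ρ_c)/ρ_m.
h = 25.3 km × 360/3210 = 2.84 km.

2.84 km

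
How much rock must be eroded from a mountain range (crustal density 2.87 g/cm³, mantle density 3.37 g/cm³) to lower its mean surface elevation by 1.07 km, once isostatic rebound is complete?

Net drop Δ = e − u = e − e ρ_c/ρ_m = e (ρ_m − ρ_c)/ρ_m.
e = Δ ρ_m/(ρ_m − ρ_c) = 1.07 km × 3.37/0.5 = 7.21 km.

7.21 km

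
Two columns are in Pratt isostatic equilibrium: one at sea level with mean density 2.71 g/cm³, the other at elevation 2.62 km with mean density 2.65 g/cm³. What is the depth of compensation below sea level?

116 km

ρ_ref D = ρ (D + h) → D (ρ_ref − ρ) = ρ h.
D = ρ h/(ρ_ref − ρ) = 2.65 × 2.62 km/(2.71 − 2.65) = 116 km.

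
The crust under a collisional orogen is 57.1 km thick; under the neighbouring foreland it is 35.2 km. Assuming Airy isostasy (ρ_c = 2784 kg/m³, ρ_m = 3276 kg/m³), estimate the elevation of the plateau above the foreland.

Excess crust Δ = 57.1 km − 35.2 km = 21.9 km, split between elevation h and root r with h + r = Δ.
Airy balance ρ_c h = (ρ_m − ρ_c) r gives r = h ρ_c/(ρ_m − ρ_c), so h (1 + ρ_c/(ρ_m − ρ_c)) = Δ, i.e. h = Δ (ρ_m − ρ_c)/ρ_m.
h = 21.9 km × 492/3276 = 3.29 km.

3.29 km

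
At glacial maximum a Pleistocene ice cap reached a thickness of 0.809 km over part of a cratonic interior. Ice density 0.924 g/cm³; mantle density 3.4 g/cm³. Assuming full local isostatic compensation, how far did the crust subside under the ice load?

In Airy isostatic equilibrium: the ice load ρ_ice t is balanced by mantle displaced below, ρ_m s.
s = t ρ_ice / ρ_m = 0.809 km × 0.924/3.4 = 0.22 km.

0.22 km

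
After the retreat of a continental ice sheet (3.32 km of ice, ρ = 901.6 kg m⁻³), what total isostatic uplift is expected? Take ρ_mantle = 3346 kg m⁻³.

Removing the load lets mantle flow back in; uplift u satisfies ρ_ice t = ρ_m u.
u = t ρ_ice/ρ_m = 3.32 km × 901.6/3346 = 0.895 km.

0.895 km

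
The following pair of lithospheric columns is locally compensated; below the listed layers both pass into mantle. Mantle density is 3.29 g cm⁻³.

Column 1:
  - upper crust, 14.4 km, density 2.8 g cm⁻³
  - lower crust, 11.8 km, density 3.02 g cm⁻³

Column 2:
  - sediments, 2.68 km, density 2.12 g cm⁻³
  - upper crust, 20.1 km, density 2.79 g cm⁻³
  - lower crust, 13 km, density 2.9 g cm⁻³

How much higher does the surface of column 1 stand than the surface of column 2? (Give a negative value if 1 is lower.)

−2.44 km

For any compensation level in the mantle, the mantle terms cancel and isostasy reduces to e = (Σt_1 − Σt_2) − (Σ(ρt)_1 − Σ(ρt)_2) / ρ_m.
Σt_1 = 26.2 km; Σt_2 = 35.78 km; Σ(ρt)_1 = 75.956; Σ(ρt)_2 = 99.4606 (in km·g cm⁻³).
e = (26.2 − 35.78) − (75.956 − 99.4606) / 3.29 = −2.44 km.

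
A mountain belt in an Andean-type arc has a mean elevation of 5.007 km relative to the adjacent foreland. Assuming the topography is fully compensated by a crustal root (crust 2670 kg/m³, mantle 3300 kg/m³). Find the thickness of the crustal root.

21.2 km

By Archimedes' principle applied to the lithosphere: the weight of the topography is balanced by the buoyancy of the root, ρ_c h = (ρ_m − ρ_c) r.
r = h · ρ_c / (ρ_m − ρ_c) = 5.007 km × 2670 / (3300 − 2670) = 21.2 km.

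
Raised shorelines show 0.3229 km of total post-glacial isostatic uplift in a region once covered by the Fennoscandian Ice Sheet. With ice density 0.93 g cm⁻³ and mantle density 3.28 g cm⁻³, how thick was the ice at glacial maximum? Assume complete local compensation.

1.14 km

u = t ρ_ice/ρ_m → t = u ρ_m/ρ_ice = 0.3229 km × 3.28/0.93 = 1.14 km.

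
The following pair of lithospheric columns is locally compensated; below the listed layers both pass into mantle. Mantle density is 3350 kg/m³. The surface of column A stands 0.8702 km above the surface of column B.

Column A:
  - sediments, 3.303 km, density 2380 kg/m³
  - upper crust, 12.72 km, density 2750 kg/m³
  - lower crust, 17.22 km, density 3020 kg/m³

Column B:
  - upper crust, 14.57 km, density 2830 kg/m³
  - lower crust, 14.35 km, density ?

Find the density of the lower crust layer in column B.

Take the compensation level at the base of the deeper column (depth z_c below the surface of column A) and equate Σ ρ_i t_i down to z_c; mantle fills any gap and the z_c terms cancel.
Column A: 3.303×2380 + 12.72×2750 + 17.22×3020 + (z_c − 33.243)×3350
Column B: 0.8702×0 + 14.57×2830 + 14.35×ρ + (z_c − 0.8702 − 28.92)×3350
The z_c×3350 term appears on both sides and cancels. Collect the known terms of each column as K = Σ(ρt)_known − 3350 × (depth of known layers): K_A = 94845.54 − 3350×33.243 = −16518.51; K_B = 41233.1 − 3350×(0.8702 + 28.92) = −58564.07.
Balance: K_A = K_B + 14.35×ρ, so ρ = (K_A − K_B)/14.35 = 42045.6/14.35 = 2930 kg/m³.

2930 kg/m³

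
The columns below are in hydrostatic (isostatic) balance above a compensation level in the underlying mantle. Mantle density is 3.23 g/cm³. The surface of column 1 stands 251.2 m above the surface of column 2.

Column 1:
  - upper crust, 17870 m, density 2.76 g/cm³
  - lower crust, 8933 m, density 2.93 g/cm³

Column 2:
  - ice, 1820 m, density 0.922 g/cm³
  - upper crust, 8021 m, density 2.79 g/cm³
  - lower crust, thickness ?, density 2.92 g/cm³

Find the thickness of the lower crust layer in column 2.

Take the compensation level at the base of the deeper column (depth z_c below the surface of column 1) and equate Σ ρ_i t_i down to z_c; mantle fills any gap and the z_c terms cancel.
Column 1: 17870×2.76 + 8933×2.93 + (z_c − 26803)×3.23
Column 2: 251.2×0 + 1820×0.922 + 8021×2.79 + x×2.92 + (z_c − 251.2 − 9841 − x)×3.23
The z_c×3.23 term appears on both sides and cancels. Collect the known terms of each column as K = Σ(ρt)_known − 3.23 × (depth of known layers): K_1 = 75494.89 − 3.23×26803 = −11078.8; K_2 = 24056.63 − 3.23×(251.2 + 9841) = −8541.176.
Balance: K_1 = K_2 − x×(3.23 − 2.92), so x = (K_2 − K_1)/(3.23 − 2.92) = 2537.62/0.31 = 8190 m.

8190 m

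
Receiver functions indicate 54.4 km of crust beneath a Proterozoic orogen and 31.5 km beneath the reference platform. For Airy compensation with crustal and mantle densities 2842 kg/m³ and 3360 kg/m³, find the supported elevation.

Excess crust Δ = 54.4 km − 31.5 km = 22.9 km, split between elevation h and root r with h + r = Δ.
Airy balance ρ_c h = (ρ_m − ρ_c) r gives r = h ρ_c/(ρ_m − ρ_c), so h (1 + ρ_c/(ρ_m − ρ_c)) = Δ, i.e. h = Δ (ρ_m − ρ_c)/ρ_m.
h = 22.9 km × 518/3360 = 3.53 km.

3.53 km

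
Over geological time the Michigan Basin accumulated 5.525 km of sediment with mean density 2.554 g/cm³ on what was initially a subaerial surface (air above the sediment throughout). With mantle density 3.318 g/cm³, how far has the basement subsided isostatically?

4.25 km

Subaerial load: s = t ρ_sed / ρ_m = 5.525 km × 2.554/3.318 = 4.25 km.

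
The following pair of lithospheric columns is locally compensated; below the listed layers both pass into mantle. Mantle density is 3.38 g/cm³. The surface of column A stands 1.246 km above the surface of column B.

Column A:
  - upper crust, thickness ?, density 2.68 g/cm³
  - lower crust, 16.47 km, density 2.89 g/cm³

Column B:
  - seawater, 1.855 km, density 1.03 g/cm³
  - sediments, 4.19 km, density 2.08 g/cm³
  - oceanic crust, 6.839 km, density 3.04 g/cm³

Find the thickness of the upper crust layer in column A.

11.8 km

Take the compensation level at the base of the deeper column (depth z_c below the surface of column A) and equate Σ ρ_i t_i down to z_c; mantle fills any gap and the z_c terms cancel.
Column A: x×2.68 + 16.47×2.89 + (z_c − 16.47 − x)×3.38
Column B: 1.246×0 + 1.855×1.03 + 4.19×2.08 + 6.839×3.04 + (z_c − 1.246 − 12.884)×3.38
The z_c×3.38 term appears on both sides and cancels. Collect the known terms of each column as K = Σ(ρt)_known − 3.38 × (depth of known layers): K_A = 47.5983 − 3.38×16.47 = −8.0703; K_B = 31.41641 − 3.38×(1.246 + 12.884) = −16.34299.
Balance: K_A − x×(3.38 − 2.68) = K_B, so x = (K_A − K_B)/(3.38 − 2.68) = 8.27269/0.7 = 11.8 km.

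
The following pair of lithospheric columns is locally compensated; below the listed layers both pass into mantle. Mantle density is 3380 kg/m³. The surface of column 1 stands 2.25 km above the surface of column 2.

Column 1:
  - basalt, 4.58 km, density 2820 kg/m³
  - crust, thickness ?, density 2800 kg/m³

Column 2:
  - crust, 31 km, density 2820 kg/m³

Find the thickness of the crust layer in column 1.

38.6 km

Take the compensation level at the base of the deeper column (depth z_c below the surface of column 1) and equate Σ ρ_i t_i down to z_c; mantle fills any gap and the z_c terms cancel.
Column 1: 4.58×2820 + x×2800 + (z_c − 4.58 − x)×3380
Column 2: 2.25×0 + 31×2820 + (z_c − 2.25 − 31)×3380
The z_c×3380 term appears on both sides and cancels. Collect the known terms of each column as K = Σ(ρt)_known − 3380 × (depth of known layers): K_1 = 12915.6 − 3380×4.58 = −2564.8; K_2 = 87420 − 3380×(2.25 + 31) = −24965.
Balance: K_1 − x×(3380 − 2800) = K_2, so x = (K_1 − K_2)/(3380 − 2800) = 22400.2/580 = 38.6 km.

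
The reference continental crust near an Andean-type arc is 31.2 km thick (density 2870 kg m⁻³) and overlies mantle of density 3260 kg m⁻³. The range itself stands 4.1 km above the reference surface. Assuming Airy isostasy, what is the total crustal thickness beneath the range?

Root depth r = h ρ_c / (ρ_m − ρ_c) = 4.1 km × 2870 / 390 = 30.17 km.
Total thickness = T + h + r = 31.2 km + 4.1 km + 30.17 km = 65.5 km.

65.5 km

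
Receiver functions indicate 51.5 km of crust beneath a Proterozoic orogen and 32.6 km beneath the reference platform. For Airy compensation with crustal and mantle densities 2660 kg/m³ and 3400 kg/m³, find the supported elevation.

Excess crust Δ = 51.5 km − 32.6 km = 18.9 km, split between elevation h and root r with h + r = Δ.
Airy balance ρ_c h = (ρ_m − ρ_c) r gives r = h ρ_c/(ρ_m − ρ_c), so h (1 + ρ_c/(ρ_m − ρ_c)) = Δ, i.e. h = Δ (ρ_m − ρ_c)/ρ_m.
h = 18.9 km × 740/3400 = 4.11 km.

4.11 km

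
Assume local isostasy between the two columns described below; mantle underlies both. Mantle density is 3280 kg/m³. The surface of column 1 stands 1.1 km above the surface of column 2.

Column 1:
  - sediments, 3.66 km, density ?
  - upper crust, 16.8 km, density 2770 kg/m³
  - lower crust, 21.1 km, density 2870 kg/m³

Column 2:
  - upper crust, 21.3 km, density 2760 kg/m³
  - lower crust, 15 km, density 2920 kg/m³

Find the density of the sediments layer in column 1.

2500 kg/m³

Take the compensation level at the base of the deeper column (depth z_c below the surface of column 1) and equate Σ ρ_i t_i down to z_c; mantle fills any gap and the z_c terms cancel.
Column 1: 3.66×ρ + 16.8×2770 + 21.1×2870 + (z_c − 41.56)×3280
Column 2: 1.1×0 + 21.3×2760 + 15×2920 + (z_c − 1.1 − 36.3)×3280
The z_c×3280 term appears on both sides and cancels. Collect the known terms of each column as K = Σ(ρt)_known − 3280 × (depth of known layers): K_1 = 107093 − 3280×41.56 = −29223.8; K_2 = 102588 − 3280×(1.1 + 36.3) = −20084.
Balance: K_1 + 3.66×ρ = K_2, so ρ = (K_2 − K_1)/3.66 = 9139.8/3.66 = 2500 kg/m³.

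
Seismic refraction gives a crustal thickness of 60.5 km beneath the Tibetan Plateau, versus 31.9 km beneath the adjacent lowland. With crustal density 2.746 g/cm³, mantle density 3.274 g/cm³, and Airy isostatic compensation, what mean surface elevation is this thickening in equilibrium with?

4.61 km

Excess crust Δ = 60.5 km − 31.9 km = 28.6 km, split between elevation h and root r with h + r = Δ.
Airy balance ρ_c h = (ρ_m − ρ_c) r gives r = h ρ_c/(ρ_m − ρ_c), so h (1 + ρ_c/(ρ_m − ρ_c)) = Δ, i.e. h = Δ (ρ_m − ρ_c)/ρ_m.
h = 28.6 km × 0.528/3.274 = 4.61 km.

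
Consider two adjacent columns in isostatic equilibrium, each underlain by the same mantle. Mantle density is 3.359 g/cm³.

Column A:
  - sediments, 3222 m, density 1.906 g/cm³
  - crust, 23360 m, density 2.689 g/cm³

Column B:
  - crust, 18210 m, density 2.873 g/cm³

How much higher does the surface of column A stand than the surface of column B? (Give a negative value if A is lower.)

3420 m

For any compensation level in the mantle, the mantle terms cancel and isostasy reduces to e = (Σt_A − Σt_B) − (Σ(ρt)_A − Σ(ρt)_B) / ρ_m.
Σt_A = 26582 m; Σt_B = 18210 m; Σ(ρt)_A = 68956.172; Σ(ρt)_B = 52317.33 (in m·g/cm³).
e = (26582 − 18210) − (68956.172 − 52317.33) / 3.359 = 3420 m.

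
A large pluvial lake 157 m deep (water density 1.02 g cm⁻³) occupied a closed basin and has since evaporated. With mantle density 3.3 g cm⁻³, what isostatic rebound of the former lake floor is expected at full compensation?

u = d ρ_w/ρ_m = 157 m × 1.02/3.3 = 48.5 m.

48.5 m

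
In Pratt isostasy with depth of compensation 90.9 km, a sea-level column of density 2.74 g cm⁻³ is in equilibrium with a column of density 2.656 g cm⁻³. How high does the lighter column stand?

ρ_ref D = ρ (D + h) → h = D (ρ_ref − ρ)/ρ.
h = 90.9 km × (2.74 − 2.656)/2.656 = 2.87 km.

2.87 km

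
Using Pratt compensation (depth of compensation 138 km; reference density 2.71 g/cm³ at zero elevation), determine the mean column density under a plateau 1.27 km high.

Pratt balance: ρ_ref D = ρ (D + h).
ρ = ρ_ref D/(D + h) = 2.71 × 138 km/(138 km + 1.27 km) = 2.69 g/cm³.

2.69 g/cm³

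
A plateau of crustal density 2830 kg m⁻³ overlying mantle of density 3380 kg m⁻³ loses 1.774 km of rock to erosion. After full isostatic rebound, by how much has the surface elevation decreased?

0.289 km

Rebound u = e ρ_c/ρ_m = 1.774 km × 2830/3380 = 1.485 km.
Net surface drop = e − u = 1.774 km − 1.485 km = e (ρ_m − ρ_c)/ρ_m = 0.289 km.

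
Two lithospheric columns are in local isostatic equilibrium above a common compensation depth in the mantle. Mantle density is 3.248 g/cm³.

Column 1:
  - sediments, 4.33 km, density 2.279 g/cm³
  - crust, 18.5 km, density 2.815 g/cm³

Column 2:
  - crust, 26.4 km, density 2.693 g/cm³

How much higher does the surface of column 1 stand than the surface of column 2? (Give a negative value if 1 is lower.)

−0.753 km

For any compensation level in the mantle, the mantle terms cancel and isostasy reduces to e = (Σt_1 − Σt_2) − (Σ(ρt)_1 − Σ(ρt)_2) / ρ_m.
Σt_1 = 22.83 km; Σt_2 = 26.4 km; Σ(ρt)_1 = 61.94557; Σ(ρt)_2 = 71.0952 (in km·g/cm³).
e = (22.83 − 26.4) − (61.94557 − 71.0952) / 3.248 = −0.753 km.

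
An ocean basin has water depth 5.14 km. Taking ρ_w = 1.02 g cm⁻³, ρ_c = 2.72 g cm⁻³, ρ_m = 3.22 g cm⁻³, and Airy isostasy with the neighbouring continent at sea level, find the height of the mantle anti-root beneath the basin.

Equating mass per unit area of the two columns: replacing crust with seawater at the top is compensated by replacing crust with mantle at the base: d (ρ_c − ρ_w) = a (ρ_m − ρ_c).
a = d (ρ_c − ρ_w)/(ρ_m − ρ_c) = 5.14 km × 1.7/0.5 = 17.5 km.

17.5 km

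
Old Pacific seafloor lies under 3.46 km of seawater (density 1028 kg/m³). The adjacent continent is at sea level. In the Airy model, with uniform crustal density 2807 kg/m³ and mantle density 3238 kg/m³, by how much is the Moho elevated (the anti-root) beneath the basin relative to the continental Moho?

Equating mass per unit area of the two columns: replacing crust with seawater at the top is compensated by replacing crust with mantle at the base: d (ρ_c − ρ_w) = a (ρ_m − ρ_c).
a = d (ρ_c − ρ_w)/(ρ_m − ρ_c) = 3.46 km × 1779/431 = 14.3 km.

14.3 km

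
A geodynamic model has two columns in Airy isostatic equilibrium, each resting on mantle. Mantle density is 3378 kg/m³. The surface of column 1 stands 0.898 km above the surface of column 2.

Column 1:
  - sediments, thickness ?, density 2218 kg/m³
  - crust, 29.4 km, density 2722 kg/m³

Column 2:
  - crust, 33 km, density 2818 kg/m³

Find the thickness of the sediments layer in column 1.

Take the compensation level at the base of the deeper column (depth z_c below the surface of column 1) and equate Σ ρ_i t_i down to z_c; mantle fills any gap and the z_c terms cancel.
Column 1: x×2218 + 29.4×2722 + (z_c − 29.4 − x)×3378
Column 2: 0.898×0 + 33×2818 + (z_c − 0.898 − 33)×3378
The z_c×3378 term appears on both sides and cancels. Collect the known terms of each column as K = Σ(ρt)_known − 3378 × (depth of known layers): K_1 = 80026.8 − 3378×29.4 = −19286.4; K_2 = 92994 − 3378×(0.898 + 33) = −21513.444.
Balance: K_1 − x×(3378 − 2218) = K_2, so x = (K_1 − K_2)/(3378 − 2218) = 2227.04/1160 = 1.92 km.

1.92 km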